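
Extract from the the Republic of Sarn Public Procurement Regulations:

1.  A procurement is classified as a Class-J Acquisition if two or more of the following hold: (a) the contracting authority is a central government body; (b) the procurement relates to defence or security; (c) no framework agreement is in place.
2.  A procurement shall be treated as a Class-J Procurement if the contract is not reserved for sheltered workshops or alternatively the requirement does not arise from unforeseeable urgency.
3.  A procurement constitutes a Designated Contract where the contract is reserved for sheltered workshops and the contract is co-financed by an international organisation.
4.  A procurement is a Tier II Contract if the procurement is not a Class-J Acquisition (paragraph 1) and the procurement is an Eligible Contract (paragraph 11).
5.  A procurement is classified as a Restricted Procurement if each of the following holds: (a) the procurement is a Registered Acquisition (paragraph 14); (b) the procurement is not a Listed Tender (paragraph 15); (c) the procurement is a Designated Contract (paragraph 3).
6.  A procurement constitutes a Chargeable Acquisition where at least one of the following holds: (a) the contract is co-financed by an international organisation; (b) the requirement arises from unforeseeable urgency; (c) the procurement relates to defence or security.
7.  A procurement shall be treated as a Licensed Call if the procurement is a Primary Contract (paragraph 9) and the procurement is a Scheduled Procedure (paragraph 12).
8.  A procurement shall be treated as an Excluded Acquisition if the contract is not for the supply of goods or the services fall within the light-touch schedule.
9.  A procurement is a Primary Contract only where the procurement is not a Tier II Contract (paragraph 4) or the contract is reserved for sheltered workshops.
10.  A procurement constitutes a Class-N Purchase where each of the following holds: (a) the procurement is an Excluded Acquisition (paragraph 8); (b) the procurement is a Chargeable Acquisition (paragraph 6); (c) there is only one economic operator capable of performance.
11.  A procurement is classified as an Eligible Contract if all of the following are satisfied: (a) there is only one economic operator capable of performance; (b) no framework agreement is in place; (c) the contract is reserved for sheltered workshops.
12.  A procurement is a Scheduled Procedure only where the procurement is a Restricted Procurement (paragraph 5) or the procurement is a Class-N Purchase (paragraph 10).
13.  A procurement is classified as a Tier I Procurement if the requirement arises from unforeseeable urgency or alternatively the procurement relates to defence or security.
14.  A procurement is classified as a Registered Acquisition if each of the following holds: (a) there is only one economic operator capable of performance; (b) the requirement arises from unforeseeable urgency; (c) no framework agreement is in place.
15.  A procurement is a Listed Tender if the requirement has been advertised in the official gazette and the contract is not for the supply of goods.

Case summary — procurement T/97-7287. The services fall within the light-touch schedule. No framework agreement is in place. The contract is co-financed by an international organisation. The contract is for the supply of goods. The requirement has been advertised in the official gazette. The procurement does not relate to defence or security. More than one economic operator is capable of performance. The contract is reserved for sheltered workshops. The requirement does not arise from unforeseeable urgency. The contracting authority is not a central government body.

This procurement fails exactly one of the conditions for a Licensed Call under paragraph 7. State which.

paragraph 1 — Class-J Acquisition: the contracting authority is a central government body? no; the procurement relates to defence or security? no; no framework agreement is in place? yes — 1 of 3 hold (need ≥2) → not satisfied.
paragraph 11 — Eligible Contract: [there is only one economic operator capable of performance? no] AND [no framework agreement is in place? yes] AND [the contract is reserved for sheltered workshops? yes] → not satisfied.
paragraph 4 — Tier II Contract: [not a Class-J Acquisition (paragraph 1)? yes] AND [Eligible Contract (paragraph 11)? no] → not satisfied.
paragraph 9 — Primary Contract: [not a Tier II Contract (paragraph 4)? yes] OR [the contract is reserved for sheltered workshops? yes] → satisfied.
paragraph 14 — Registered Acquisition: [there is only one economic operator capable of performance? no] AND [the requirement arises from unforeseeable urgency? no] AND [no framework agreement is in place? yes] → not satisfied.
paragraph 15 — Listed Tender: [the requirement has been advertised in the official gazette? yes] AND [the contract is not for the supply of goods? no] → not satisfied.
paragraph 3 — Designated Contract: [the contract is reserved for sheltered workshops? yes] AND [the contract is co-financed by an international organisation? yes] → satisfied.
paragraph 5 — Restricted Procurement: [Registered Acquisition (paragraph 14)? no] AND [not a Listed Tender (paragraph 15)? yes] AND [Designated Contract (paragraph 3)? yes] → not satisfied.
paragraph 8 — Excluded Acquisition: [the contract is not for the supply of goods? no] OR [the services fall within the light-touch schedule? yes] → satisfied.
paragraph 6 — Chargeable Acquisition: [the contract is co-financed by an international organisation? yes] OR [the requirement arises from unforeseeable urgency? no] OR [the procurement relates to defence or security? no] → satisfied.
paragraph 10 — Class-N Purchase: [Excluded Acquisition (paragraph 8)? yes] AND [Chargeable Acquisition (paragraph 6)? yes] AND [there is only one economic operator capable of performance? no] → not satisfied.
paragraph 12 — Scheduled Procedure: [Restricted Procurement (paragraph 5)? no] OR [Class-N Purchase (paragraph 10)? no] → not satisfied.
paragraph 7 — Licensed Call: [Primary Contract (paragraph 9)? yes] AND [Scheduled Procedure (paragraph 12)? no] → not satisfied.

Scheduled Procedure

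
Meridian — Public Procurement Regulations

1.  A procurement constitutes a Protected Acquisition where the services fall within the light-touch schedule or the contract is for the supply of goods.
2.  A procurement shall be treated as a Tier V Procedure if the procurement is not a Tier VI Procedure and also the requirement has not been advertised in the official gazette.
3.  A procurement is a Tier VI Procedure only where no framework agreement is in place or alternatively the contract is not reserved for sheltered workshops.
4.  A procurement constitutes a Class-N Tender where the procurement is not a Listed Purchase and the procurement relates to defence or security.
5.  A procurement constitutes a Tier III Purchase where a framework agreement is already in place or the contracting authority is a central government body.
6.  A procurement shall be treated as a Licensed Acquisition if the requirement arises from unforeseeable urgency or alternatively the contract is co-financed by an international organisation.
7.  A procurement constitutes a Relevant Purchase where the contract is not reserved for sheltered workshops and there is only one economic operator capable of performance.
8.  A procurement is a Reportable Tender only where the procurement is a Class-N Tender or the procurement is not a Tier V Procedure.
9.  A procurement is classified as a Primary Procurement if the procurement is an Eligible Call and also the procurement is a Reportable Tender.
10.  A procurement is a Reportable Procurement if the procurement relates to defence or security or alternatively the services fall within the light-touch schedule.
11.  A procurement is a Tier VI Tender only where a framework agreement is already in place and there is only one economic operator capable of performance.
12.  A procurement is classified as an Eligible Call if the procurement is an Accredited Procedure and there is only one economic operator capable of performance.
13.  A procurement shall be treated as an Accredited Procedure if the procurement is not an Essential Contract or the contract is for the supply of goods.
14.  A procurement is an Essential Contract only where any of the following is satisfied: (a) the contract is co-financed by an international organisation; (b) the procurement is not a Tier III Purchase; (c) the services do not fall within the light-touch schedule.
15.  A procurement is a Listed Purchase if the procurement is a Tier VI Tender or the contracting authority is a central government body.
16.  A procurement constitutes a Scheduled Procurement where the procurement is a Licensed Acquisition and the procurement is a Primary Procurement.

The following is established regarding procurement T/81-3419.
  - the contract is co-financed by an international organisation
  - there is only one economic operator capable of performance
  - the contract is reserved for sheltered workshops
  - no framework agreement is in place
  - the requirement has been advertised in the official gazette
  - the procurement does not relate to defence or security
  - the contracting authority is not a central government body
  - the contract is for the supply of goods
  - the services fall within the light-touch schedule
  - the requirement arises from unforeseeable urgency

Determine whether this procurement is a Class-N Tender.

No

Under paragraph 11: a framework agreement is already in place? no; and there is only one economic operator capable of performance? yes. So the procurement is not a Tier VI Tender.
Under paragraph 15: Tier VI Tender (paragraph 11)? no; or the contracting authority is a central government body? no. So the procurement is not a Listed Purchase.
Under paragraph 4: not a Listed Purchase (paragraph 15)? yes; and the procurement relates to defence or security? no. So the procurement is not a Class-N Tender.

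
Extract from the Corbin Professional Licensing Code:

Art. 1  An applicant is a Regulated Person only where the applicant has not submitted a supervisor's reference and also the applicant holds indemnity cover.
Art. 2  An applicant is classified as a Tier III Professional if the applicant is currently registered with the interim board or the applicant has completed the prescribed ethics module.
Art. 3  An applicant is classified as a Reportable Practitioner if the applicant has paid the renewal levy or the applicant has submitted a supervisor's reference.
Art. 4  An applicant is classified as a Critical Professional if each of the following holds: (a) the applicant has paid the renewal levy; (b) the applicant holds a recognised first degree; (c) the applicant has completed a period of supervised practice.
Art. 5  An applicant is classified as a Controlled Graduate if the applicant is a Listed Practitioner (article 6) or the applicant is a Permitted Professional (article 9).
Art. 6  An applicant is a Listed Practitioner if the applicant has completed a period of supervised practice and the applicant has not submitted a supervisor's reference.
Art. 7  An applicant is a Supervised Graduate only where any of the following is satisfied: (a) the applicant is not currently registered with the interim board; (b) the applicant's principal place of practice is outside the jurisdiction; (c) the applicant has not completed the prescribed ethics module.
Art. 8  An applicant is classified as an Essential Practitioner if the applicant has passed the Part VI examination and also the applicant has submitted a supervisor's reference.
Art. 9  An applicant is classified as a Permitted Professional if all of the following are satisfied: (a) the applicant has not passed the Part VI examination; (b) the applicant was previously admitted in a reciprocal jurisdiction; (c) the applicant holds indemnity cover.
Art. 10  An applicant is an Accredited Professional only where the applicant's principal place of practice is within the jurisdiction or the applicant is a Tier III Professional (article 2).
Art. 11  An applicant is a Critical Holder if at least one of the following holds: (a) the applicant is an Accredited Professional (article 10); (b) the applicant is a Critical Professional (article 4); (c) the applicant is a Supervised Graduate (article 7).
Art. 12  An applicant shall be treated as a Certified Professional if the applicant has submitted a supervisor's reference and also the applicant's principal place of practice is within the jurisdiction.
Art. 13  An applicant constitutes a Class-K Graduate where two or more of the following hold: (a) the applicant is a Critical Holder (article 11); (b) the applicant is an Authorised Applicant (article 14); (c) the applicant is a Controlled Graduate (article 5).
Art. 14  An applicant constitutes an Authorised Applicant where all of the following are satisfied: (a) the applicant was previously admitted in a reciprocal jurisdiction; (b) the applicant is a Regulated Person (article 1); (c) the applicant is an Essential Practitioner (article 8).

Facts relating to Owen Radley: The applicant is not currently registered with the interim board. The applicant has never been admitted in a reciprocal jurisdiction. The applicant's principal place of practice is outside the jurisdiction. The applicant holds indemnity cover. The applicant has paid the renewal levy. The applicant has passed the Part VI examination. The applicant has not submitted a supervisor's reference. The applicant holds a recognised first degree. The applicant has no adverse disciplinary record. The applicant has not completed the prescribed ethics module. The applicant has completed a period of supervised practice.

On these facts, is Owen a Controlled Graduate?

Yes

article 6 — Listed Practitioner: [the applicant has completed a period of supervised practice? yes] AND [the applicant has not submitted a supervisor's reference? yes] → satisfied.
article 9 — Permitted Professional: [the applicant has not passed the Part VI examination? no] AND [the applicant was previously admitted in a reciprocal jurisdiction? no] AND [the applicant holds indemnity cover? yes] → not satisfied.
article 5 — Controlled Graduate: [Listed Practitioner (article 6)? yes] OR [Permitted Professional (article 9)? no] → satisfied.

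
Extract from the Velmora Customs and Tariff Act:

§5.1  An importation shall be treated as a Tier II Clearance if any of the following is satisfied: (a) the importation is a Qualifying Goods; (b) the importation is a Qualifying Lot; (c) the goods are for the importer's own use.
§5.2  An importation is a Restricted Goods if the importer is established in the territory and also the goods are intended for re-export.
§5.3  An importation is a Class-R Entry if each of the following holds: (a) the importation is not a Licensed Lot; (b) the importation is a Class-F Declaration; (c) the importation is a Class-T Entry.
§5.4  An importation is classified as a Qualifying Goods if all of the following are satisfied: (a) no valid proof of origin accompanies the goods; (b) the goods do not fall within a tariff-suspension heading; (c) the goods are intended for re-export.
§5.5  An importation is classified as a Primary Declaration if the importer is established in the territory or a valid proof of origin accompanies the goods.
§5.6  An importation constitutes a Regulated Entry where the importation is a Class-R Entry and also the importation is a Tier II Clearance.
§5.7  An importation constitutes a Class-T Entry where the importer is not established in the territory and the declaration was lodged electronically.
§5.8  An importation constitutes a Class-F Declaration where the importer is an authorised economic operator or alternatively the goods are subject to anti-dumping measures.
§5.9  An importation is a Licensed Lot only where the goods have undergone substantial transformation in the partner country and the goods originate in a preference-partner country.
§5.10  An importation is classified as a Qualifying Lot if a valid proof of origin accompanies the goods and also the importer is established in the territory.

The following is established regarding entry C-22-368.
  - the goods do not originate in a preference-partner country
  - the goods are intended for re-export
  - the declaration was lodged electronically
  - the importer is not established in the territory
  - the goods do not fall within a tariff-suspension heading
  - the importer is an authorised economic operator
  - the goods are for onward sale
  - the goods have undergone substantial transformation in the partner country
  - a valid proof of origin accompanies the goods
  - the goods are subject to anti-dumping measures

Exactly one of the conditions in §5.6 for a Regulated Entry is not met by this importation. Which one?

Tier II Clearance

§5.9 — Licensed Lot: [the goods have undergone substantial transformation in the partner country? yes] AND [the goods originate in a preference-partner country? no] → not satisfied.
§5.8 — Class-F Declaration: [the importer is an authorised economic operator? yes] OR [the goods are subject to anti-dumping measures? yes] → satisfied.
§5.7 — Class-T Entry: [the importer is not established in the territory? yes] AND [the declaration was lodged electronically? yes] → satisfied.
§5.3 — Class-R Entry: [not a Licensed Lot (§5.9)? yes] AND [Class-F Declaration (§5.8)? yes] AND [Class-T Entry (§5.7)? yes] → satisfied.
§5.4 — Qualifying Goods: [no valid proof of origin accompanies the goods? no] AND [the goods do not fall within a tariff-suspension heading? yes] AND [the goods are intended for re-export? yes] → not satisfied.
§5.10 — Qualifying Lot: [a valid proof of origin accompanies the goods? yes] AND [the importer is established in the territory? no] → not satisfied.
§5.1 — Tier II Clearance: [Qualifying Goods (§5.4)? no] OR [Qualifying Lot (§5.10)? no] OR [the goods are for the importer's own use? no] → not satisfied.
§5.6 — Regulated Entry: [Class-R Entry (§5.3)? yes] AND [Tier II Clearance (§5.1)? no] → not satisfied.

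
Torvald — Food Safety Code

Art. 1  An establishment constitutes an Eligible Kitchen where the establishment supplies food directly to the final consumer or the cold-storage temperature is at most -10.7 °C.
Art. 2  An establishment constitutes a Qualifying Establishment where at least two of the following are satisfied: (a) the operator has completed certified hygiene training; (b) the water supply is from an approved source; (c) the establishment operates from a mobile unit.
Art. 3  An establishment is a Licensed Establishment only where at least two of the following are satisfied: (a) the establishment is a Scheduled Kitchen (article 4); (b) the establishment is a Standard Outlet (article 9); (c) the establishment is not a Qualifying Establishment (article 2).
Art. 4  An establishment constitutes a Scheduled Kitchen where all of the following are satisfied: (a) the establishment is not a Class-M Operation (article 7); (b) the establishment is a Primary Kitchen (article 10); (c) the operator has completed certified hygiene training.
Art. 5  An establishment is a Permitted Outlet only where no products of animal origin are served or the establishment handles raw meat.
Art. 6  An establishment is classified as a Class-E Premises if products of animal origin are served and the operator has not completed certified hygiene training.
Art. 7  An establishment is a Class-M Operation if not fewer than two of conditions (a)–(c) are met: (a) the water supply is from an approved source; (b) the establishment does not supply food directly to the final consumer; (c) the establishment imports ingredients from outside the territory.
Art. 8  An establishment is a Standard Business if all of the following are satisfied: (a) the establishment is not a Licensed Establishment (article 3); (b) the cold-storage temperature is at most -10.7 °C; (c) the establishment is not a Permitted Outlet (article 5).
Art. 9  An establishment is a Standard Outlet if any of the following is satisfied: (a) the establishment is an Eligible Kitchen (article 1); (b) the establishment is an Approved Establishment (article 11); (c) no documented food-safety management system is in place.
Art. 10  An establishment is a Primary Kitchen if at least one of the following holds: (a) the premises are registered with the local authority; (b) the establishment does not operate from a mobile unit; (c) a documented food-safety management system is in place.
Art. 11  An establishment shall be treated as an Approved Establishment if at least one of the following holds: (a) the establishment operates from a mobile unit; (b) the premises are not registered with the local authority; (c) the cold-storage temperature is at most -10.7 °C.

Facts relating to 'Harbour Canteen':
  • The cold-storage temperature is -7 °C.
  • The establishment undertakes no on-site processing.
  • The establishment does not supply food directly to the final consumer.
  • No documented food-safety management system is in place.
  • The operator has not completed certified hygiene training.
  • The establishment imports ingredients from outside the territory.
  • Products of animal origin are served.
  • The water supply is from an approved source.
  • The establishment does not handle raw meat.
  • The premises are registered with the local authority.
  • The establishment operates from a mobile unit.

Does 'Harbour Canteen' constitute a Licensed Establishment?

article 7 — Class-M Operation: the water supply is from an approved source? yes; the establishment does not supply food directly to the final consumer? yes; the establishment imports ingredients from outside the territory? yes — 3 of 3 hold (need ≥2) → satisfied.
article 10 — Primary Kitchen: [the premises are registered with the local authority? yes] OR [the establishment does not operate from a mobile unit? no] OR [a documented food-safety management system is in place? no] → satisfied.
article 4 — Scheduled Kitchen: [not a Class-M Operation (article 7)? no] AND [Primary Kitchen (article 10)? yes] AND [the operator has completed certified hygiene training? no] → not satisfied.
article 1 — Eligible Kitchen: [the establishment supplies food directly to the final consumer? no] OR [cold-storage temperature: -7 °C ≤ -10.7 °C? no] → not satisfied.
article 11 — Approved Establishment: [the establishment operates from a mobile unit? yes] OR [the premises are not registered with the local authority? no] OR [cold-storage temperature: -7 °C ≤ -10.7 °C? no] → satisfied.
article 9 — Standard Outlet: [Eligible Kitchen (article 1)? no] OR [Approved Establishment (article 11)? yes] OR [no documented food-safety management system is in place? yes] → satisfied.
article 2 — Qualifying Establishment: the operator has completed certified hygiene training? no; the water supply is from an approved source? yes; the establishment operates from a mobile unit? yes — 2 of 3 hold (need ≥2) → satisfied.
article 3 — Licensed Establishment: Scheduled Kitchen (article 4)? no; Standard Outlet (article 9)? yes; not a Qualifying Establishment (article 2)? no — 1 of 3 hold (need ≥2) → not satisfied.

No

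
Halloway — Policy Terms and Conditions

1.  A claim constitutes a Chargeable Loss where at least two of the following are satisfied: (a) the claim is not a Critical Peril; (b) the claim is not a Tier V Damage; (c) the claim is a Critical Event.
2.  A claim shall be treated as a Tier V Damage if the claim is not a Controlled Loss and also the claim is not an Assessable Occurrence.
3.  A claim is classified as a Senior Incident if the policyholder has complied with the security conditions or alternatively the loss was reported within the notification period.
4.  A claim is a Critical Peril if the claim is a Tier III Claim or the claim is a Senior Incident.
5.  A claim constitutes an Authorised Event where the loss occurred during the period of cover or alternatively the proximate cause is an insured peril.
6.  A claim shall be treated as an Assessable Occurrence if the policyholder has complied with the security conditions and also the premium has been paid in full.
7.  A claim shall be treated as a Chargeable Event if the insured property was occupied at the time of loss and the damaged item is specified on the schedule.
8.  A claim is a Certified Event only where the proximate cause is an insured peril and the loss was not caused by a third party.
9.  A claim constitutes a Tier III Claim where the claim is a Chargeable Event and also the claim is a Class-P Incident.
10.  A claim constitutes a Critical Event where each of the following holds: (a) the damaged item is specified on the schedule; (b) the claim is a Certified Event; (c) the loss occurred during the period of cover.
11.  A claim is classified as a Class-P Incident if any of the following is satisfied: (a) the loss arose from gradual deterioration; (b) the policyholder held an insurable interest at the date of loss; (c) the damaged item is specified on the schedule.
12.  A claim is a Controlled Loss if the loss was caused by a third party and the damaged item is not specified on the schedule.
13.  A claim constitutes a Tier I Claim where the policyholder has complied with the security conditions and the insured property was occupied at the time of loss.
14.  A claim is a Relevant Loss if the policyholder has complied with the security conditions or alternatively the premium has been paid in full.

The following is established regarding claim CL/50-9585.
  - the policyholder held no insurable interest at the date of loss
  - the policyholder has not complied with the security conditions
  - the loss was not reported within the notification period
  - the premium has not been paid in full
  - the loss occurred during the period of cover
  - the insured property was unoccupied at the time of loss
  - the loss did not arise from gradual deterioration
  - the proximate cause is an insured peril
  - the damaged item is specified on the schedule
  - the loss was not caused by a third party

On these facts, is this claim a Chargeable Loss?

Yes

paragraph 7 — Chargeable Event: [the insured property was occupied at the time of loss? no] AND [the damaged item is specified on the schedule? yes] → not satisfied.
paragraph 11 — Class-P Incident: [the loss arose from gradual deterioration? no] OR [the policyholder held an insurable interest at the date of loss? no] OR [the damaged item is specified on the schedule? yes] → satisfied.
paragraph 9 — Tier III Claim: [Chargeable Event (paragraph 7)? no] AND [Class-P Incident (paragraph 11)? yes] → not satisfied.
paragraph 3 — Senior Incident: [the policyholder has complied with the security conditions? no] OR [the loss was reported within the notification period? no] → not satisfied.
paragraph 4 — Critical Peril: [Tier III Claim (paragraph 9)? no] OR [Senior Incident (paragraph 3)? no] → not satisfied.
paragraph 12 — Controlled Loss: [the loss was caused by a third party? no] AND [the damaged item is not specified on the schedule? no] → not satisfied.
paragraph 6 — Assessable Occurrence: [the policyholder has complied with the security conditions? no] AND [the premium has been paid in full? no] → not satisfied.
paragraph 2 — Tier V Damage: [not a Controlled Loss (paragraph 12)? yes] AND [not an Assessable Occurrence (paragraph 6)? yes] → satisfied.
paragraph 8 — Certified Event: [the proximate cause is an insured peril? yes] AND [the loss was not caused by a third party? yes] → satisfied.
paragraph 10 — Critical Event: [the damaged item is specified on the schedule? yes] AND [Certified Event (paragraph 8)? yes] AND [the loss occurred during the period of cover? yes] → satisfied.
paragraph 1 — Chargeable Loss: not a Critical Peril (paragraph 4)? yes; not a Tier V Damage (paragraph 2)? no; Critical Event (paragraph 10)? yes — 2 of 3 hold (need ≥2) → satisfied.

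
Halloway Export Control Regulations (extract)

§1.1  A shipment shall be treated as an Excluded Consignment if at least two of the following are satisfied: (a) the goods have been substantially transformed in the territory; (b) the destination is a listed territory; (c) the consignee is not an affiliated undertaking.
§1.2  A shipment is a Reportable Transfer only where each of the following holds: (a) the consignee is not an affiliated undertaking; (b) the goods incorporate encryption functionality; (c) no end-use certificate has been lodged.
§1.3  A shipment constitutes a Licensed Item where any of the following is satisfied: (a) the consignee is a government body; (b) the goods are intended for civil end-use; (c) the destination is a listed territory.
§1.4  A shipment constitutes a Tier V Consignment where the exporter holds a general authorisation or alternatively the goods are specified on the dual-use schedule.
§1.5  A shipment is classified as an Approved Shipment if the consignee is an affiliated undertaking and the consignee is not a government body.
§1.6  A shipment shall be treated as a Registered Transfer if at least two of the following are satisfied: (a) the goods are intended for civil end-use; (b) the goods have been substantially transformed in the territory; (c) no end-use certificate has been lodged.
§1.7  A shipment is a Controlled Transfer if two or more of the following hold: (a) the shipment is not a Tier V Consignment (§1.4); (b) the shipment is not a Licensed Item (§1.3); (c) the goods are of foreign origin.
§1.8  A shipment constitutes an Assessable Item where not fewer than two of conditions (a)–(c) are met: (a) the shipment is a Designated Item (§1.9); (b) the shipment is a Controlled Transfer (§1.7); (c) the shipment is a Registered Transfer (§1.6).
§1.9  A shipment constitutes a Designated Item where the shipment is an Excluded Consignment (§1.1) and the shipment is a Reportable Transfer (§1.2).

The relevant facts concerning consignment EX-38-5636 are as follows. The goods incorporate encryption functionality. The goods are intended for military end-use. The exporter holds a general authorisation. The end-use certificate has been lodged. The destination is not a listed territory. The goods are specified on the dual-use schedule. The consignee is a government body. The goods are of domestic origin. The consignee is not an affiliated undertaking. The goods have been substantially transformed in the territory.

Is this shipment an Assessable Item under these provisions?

No

§1.1 — Excluded Consignment: the goods have been substantially transformed in the territory? yes; the destination is a listed territory? no; the consignee is not an affiliated undertaking? yes — 2 of 3 hold (need ≥2) → satisfied.
§1.2 — Reportable Transfer: [the consignee is not an affiliated undertaking? yes] AND [the goods incorporate encryption functionality? yes] AND [no end-use certificate has been lodged? no] → not satisfied.
§1.9 — Designated Item: [Excluded Consignment (§1.1)? yes] AND [Reportable Transfer (§1.2)? no] → not satisfied.
§1.4 — Tier V Consignment: [the exporter holds a general authorisation? yes] OR [the goods are specified on the dual-use schedule? yes] → satisfied.
§1.3 — Licensed Item: [the consignee is a government body? yes] OR [the goods are intended for civil end-use? no] OR [the destination is a listed territory? no] → satisfied.
§1.7 — Controlled Transfer: not a Tier V Consignment (§1.4)? no; not a Licensed Item (§1.3)? no; the goods are of foreign origin? no — 0 of 3 hold (need ≥2) → not satisfied.
§1.6 — Registered Transfer: the goods are intended for civil end-use? no; the goods have been substantially transformed in the territory? yes; no end-use certificate has been lodged? no — 1 of 3 hold (need ≥2) → not satisfied.
§1.8 — Assessable Item: Designated Item (§1.9)? no; Controlled Transfer (§1.7)? no; Registered Transfer (§1.6)? no — 0 of 3 hold (need ≥2) → not satisfied.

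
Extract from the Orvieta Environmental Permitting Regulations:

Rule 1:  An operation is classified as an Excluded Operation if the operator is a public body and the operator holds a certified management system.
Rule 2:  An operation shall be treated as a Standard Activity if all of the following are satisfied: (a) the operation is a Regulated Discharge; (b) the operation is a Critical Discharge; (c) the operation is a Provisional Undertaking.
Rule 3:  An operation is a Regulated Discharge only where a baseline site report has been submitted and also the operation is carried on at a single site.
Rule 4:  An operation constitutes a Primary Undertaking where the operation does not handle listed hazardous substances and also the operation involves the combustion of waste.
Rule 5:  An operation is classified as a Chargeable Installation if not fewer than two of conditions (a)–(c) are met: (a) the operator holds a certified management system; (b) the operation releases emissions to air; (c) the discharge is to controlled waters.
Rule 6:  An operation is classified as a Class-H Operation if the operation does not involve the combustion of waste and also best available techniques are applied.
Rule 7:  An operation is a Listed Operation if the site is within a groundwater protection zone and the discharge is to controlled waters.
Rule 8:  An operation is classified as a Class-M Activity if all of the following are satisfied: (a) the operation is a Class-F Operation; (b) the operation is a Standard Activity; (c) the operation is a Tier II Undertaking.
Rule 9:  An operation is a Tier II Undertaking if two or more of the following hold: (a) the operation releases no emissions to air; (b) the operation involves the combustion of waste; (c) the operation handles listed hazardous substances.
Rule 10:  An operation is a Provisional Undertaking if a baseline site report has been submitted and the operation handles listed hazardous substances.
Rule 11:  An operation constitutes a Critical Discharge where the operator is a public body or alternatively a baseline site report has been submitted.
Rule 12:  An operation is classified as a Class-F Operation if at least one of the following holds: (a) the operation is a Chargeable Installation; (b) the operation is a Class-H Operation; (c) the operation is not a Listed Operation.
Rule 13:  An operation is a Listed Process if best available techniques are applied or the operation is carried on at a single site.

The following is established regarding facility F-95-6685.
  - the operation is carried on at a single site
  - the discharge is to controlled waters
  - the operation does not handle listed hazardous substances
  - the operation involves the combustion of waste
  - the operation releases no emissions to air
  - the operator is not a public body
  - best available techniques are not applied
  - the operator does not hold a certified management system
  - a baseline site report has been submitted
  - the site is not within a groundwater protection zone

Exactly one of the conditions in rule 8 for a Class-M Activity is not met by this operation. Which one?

rule 5 — Chargeable Installation: the operator holds a certified management system? no; the operation releases emissions to air? no; the discharge is to controlled waters? yes — 1 of 3 hold (need ≥2) → not satisfied.
rule 6 — Class-H Operation: [the operation does not involve the combustion of waste? no] AND [best available techniques are applied? no] → not satisfied.
rule 7 — Listed Operation: [the site is within a groundwater protection zone? no] AND [the discharge is to controlled waters? yes] → not satisfied.
rule 12 — Class-F Operation: [Chargeable Installation (rule 5)? no] OR [Class-H Operation (rule 6)? no] OR [not a Listed Operation (rule 7)? yes] → satisfied.
rule 3 — Regulated Discharge: [a baseline site report has been submitted? yes] AND [the operation is carried on at a single site? yes] → satisfied.
rule 11 — Critical Discharge: [the operator is a public body? no] OR [a baseline site report has been submitted? yes] → satisfied.
rule 10 — Provisional Undertaking: [a baseline site report has been submitted? yes] AND [the operation handles listed hazardous substances? no] → not satisfied.
rule 2 — Standard Activity: [Regulated Discharge (rule 3)? yes] AND [Critical Discharge (rule 11)? yes] AND [Provisional Undertaking (rule 10)? no] → not satisfied.
rule 9 — Tier II Undertaking: the operation releases no emissions to air? yes; the operation involves the combustion of waste? yes; the operation handles listed hazardous substances? no — 2 of 3 hold (need ≥2) → satisfied.
rule 8 — Class-M Activity: [Class-F Operation (rule 12)? yes] AND [Standard Activity (rule 2)? no] AND [Tier II Undertaking (rule 9)? yes] → not satisfied.

Standard Activity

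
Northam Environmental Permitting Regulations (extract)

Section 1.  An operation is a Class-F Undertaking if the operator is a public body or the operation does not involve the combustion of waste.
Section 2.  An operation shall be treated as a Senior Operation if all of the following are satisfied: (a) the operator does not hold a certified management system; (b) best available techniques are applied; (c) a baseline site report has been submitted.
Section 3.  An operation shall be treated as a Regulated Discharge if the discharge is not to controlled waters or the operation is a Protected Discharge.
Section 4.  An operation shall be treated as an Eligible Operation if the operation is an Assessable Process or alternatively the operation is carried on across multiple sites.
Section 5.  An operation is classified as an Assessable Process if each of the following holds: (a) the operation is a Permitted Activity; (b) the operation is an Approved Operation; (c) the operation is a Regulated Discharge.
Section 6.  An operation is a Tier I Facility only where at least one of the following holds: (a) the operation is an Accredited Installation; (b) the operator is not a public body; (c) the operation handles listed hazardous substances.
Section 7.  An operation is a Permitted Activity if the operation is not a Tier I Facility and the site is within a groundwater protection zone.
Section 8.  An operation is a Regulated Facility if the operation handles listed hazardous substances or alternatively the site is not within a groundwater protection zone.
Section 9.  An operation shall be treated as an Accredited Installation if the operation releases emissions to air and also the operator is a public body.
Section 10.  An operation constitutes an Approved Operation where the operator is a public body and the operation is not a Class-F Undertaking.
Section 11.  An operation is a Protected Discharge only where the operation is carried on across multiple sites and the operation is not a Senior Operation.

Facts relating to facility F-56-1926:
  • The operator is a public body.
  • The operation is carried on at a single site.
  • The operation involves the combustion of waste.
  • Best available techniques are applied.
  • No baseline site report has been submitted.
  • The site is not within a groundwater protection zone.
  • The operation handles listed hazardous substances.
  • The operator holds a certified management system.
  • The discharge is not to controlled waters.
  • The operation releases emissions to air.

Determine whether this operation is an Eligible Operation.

No

section 9 — Accredited Installation: [the operation releases emissions to air? yes] AND [the operator is a public body? yes] → satisfied.
section 6 — Tier I Facility: [Accredited Installation (section 9)? yes] OR [the operator is not a public body? no] OR [the operation handles listed hazardous substances? yes] → satisfied.
section 7 — Permitted Activity: [not a Tier I Facility (section 6)? no] AND [the site is within a groundwater protection zone? no] → not satisfied.
section 1 — Class-F Undertaking: [the operator is a public body? yes] OR [the operation does not involve the combustion of waste? no] → satisfied.
section 10 — Approved Operation: [the operator is a public body? yes] AND [not a Class-F Undertaking (section 1)? no] → not satisfied.
section 2 — Senior Operation: [the operator does not hold a certified management system? no] AND [best available techniques are applied? yes] AND [a baseline site report has been submitted? no] → not satisfied.
section 11 — Protected Discharge: [the operation is carried on across multiple sites? no] AND [not a Senior Operation (section 2)? yes] → not satisfied.
section 3 — Regulated Discharge: [the discharge is not to controlled waters? yes] OR [Protected Discharge (section 11)? no] → satisfied.
section 5 — Assessable Process: [Permitted Activity (section 7)? no] AND [Approved Operation (section 10)? no] AND [Regulated Discharge (section 3)? yes] → not satisfied.
section 4 — Eligible Operation: [Assessable Process (section 5)? no] OR [the operation is carried on across multiple sites? no] → not satisfied.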